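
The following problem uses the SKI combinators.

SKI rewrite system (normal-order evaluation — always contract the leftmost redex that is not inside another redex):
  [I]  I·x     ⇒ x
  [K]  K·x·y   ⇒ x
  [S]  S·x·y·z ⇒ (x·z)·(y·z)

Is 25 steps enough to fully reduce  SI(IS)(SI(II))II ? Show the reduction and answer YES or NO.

  start: SI(IS)(SI(II))II
  →1  I(SI(II))(IS(SI(II)))II
  →2  SI(II)(IS(SI(II)))II
  →3  I(IS(SI(II)))(II(IS(SI(II))))II
  →4  IS(SI(II))(II(IS(SI(II))))II
  →5  S(SI(II))(II(IS(SI(II))))II
  →6  SI(II)I(II(IS(SI(II)))I)I
  →7  II(III)(II(IS(SI(II)))I)I
  →8  I(III)(II(IS(SI(II)))I)I
  →9  III(II(IS(SI(II)))I)I
  →10  II(II(IS(SI(II)))I)I
  →11  I(II(IS(SI(II)))I)I
  →12  II(IS(SI(II)))II
  →13  I(IS(SI(II)))II
  →14  IS(SI(II))II
  →15  S(SI(II))II
  →16  SI(II)I(II)
  →17  II(III)(II)
  →18  I(III)(II)
  →19  III(II)
  →20  II(II)
  →21  I(II)
  →22  II
  →23  I

Answer: YES — reaches normal form I in 23 ≤ 25 steps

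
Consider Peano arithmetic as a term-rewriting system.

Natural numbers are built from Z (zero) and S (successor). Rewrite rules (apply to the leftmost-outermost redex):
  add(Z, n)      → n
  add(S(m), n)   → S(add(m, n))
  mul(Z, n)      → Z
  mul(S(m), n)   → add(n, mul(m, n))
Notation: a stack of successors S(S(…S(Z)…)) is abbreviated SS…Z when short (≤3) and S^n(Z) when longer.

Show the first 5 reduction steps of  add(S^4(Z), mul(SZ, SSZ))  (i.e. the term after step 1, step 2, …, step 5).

  start: add(S^4(Z), mul(SZ, SSZ))
  [1] S(add(SSSZ, mul(SZ, SSZ)))
  [2] S(S(add(SSZ, mul(SZ, SSZ))))
  [3] S(S(S(add(SZ, mul(SZ, SSZ)))))
  [4] S(S(S(S(add(Z, mul(SZ, SSZ))))))
  [5] S(S(S(S(mul(SZ, SSZ)))))

Answer: after 5 steps: S(S(S(S(mul(SZ, SSZ)))))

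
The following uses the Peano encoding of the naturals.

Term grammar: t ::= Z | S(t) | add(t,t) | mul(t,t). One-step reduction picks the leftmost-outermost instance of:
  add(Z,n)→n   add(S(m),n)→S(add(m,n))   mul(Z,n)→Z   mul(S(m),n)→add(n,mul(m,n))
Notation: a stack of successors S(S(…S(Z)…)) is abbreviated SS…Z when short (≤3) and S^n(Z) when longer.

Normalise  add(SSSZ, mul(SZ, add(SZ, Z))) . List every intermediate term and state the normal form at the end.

  start: add(SSSZ, mul(SZ, add(SZ, Z)))
  [1] S(add(SSZ, mul(SZ, add(SZ, Z))))
  [2] S(S(add(SZ, mul(SZ, add(SZ, Z)))))
  [3] S(S(S(add(Z, mul(SZ, add(SZ, Z))))))
  [4] S(S(S(mul(SZ, add(SZ, Z)))))
  [5] S(S(S(add(add(SZ, Z), mul(Z, add(SZ, Z))))))
  [6] S(S(S(add(S(add(Z, Z)), mul(Z, add(SZ, Z))))))
  [7] S(S(S(S(add(add(Z, Z), mul(Z, add(SZ, Z)))))))
  [8] S(S(S(S(add(Z, mul(Z, add(SZ, Z)))))))
  [9] S(S(S(S(mul(Z, add(SZ, Z))))))
  [10] S^4(Z)

Answer: normal form = S^4(Z)  (in 10 steps)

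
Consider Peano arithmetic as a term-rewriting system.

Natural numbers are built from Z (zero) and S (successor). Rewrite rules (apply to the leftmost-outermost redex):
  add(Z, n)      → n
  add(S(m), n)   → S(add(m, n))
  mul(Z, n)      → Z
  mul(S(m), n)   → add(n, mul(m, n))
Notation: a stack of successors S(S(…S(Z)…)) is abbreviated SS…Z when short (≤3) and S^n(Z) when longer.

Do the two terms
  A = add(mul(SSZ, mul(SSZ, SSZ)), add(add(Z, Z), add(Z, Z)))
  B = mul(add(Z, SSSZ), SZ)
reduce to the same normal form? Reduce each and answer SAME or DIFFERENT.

Answer: DIFFERENT — A ⇓ S^8(Z), B ⇓ SSSZ

Reduction:
Term A:
  start: add(mul(SSZ, mul(SSZ, SSZ)), add(add(Z, Z), add(Z, Z)))
  →1  add(add(mul(SSZ, SSZ), mul(SZ, mul(SSZ, SSZ))), add(add(Z, Z), add(Z, Z)))
  →2  add(add(add(SSZ, mul(SZ, SSZ)), mul(SZ, mul(SSZ, SSZ))), add(add(Z, Z), add(Z, Z)))
  →3  add(add(S(add(SZ, mul(SZ, SSZ))), mul(SZ, mul(SSZ, SSZ))), add(add(Z, Z), add(Z, Z)))
  →4  add(S(add(add(SZ, mul(SZ, SSZ)), mul(SZ, mul(SSZ, SSZ)))), add(add(Z, Z), add(Z, Z)))
  →5  S(add(add(add(SZ, mul(SZ, SSZ)), mul(SZ, mul(SSZ, SSZ))), add(add(Z, Z), add(Z, Z))))
  →6  S(add(add(S(add(Z, mul(SZ, SSZ))), mul(SZ, mul(SSZ, SSZ))), add(add(Z, Z), add(Z, Z))))
  →7  S(add(S(add(add(Z, mul(SZ, SSZ)), mul(SZ, mul(SSZ, SSZ)))), add(add(Z, Z), add(Z, Z))))
  →8  S(S(add(add(add(Z, mul(SZ, SSZ)), mul(SZ, mul(SSZ, SSZ))), add(add(Z, Z), add(Z, Z)))))
  →9  S(S(add(add(mul(SZ, SSZ), mul(SZ, mul(SSZ, SSZ))), add(add(Z, Z), add(Z, Z)))))
  →10  S(S(add(add(add(SSZ, mul(Z, SSZ)), mul(SZ, mul(SSZ, SSZ))), add(add(Z, Z), add(Z, Z)))))
  →11  S(S(add(add(S(add(SZ, mul(Z, SSZ))), mul(SZ, mul(SSZ, SSZ))), add(add(Z, Z), add(Z, Z)))))
  →12  S(S(add(S(add(add(SZ, mul(Z, SSZ)), mul(SZ, mul(SSZ, SSZ)))), add(add(Z, Z), add(Z, Z)))))
  →13  S(S(S(add(add(add(SZ, mul(Z, SSZ)), mul(SZ, mul(SSZ, SSZ))), add(add(Z, Z), add(Z, Z))))))
  →14  S(S(S(add(add(S(add(Z, mul(Z, SSZ))), mul(SZ, mul(SSZ, SSZ))), add(add(Z, Z), add(Z, Z))))))
  →15  S(S(S(add(S(add(add(Z, mul(Z, SSZ)), mul(SZ, mul(SSZ, SSZ)))), add(add(Z, Z), add(Z, Z))))))
  →16  S(S(S(S(add(add(add(Z, mul(Z, SSZ)), mul(SZ, mul(SSZ, SSZ))), add(add(Z, Z), add(Z, Z)))))))
  →17  S(S(S(S(add(add(mul(Z, SSZ), mul(SZ, mul(SSZ, SSZ))), add(add(Z, Z), add(Z, Z)))))))
  →18  S(S(S(S(add(add(Z, mul(SZ, mul(SSZ, SSZ))), add(add(Z, Z), add(Z, Z)))))))
  →19  S(S(S(S(add(mul(SZ, mul(SSZ, SSZ)), add(add(Z, Z), add(Z, Z)))))))
  →20  S(S(S(S(add(add(mul(SSZ, SSZ), mul(Z, mul(SSZ, SSZ))), add(add(Z, Z), add(Z, Z)))))))
  →21  S(S(S(S(add(add(add(SSZ, mul(SZ, SSZ)), mul(Z, mul(SSZ, SSZ))), add(add(Z, Z), add(Z, Z)))))))
  →22  S(S(S(S(add(add(S(add(SZ, mul(SZ, SSZ))), mul(Z, mul(SSZ, SSZ))), add(add(Z, Z), add(Z, Z)))))))
  →23  S(S(S(S(add(S(add(add(SZ, mul(SZ, SSZ)), mul(Z, mul(SSZ, SSZ)))), add(add(Z, Z), add(Z, Z)))))))
  →24  S(S(S(S(S(add(add(add(SZ, mul(SZ, SSZ)), mul(Z, mul(SSZ, SSZ))), add(add(Z, Z), add(Z, Z))))))))
  →25  S(S(S(S(S(add(add(S(add(Z, mul(SZ, SSZ))), mul(Z, mul(SSZ, SSZ))), add(add(Z, Z), add(Z, Z))))))))
  →26  S(S(S(S(S(add(S(add(add(Z, mul(SZ, SSZ)), mul(Z, mul(SSZ, SSZ)))), add(add(Z, Z), add(Z, Z))))))))
  →27  S(S(S(S(S(S(add(add(add(Z, mul(SZ, SSZ)), mul(Z, mul(SSZ, SSZ))), add(add(Z, Z), add(Z, Z)))))))))
  →28  S(S(S(S(S(S(add(add(mul(SZ, SSZ), mul(Z, mul(SSZ, SSZ))), add(add(Z, Z), add(Z, Z)))))))))
  →29  S(S(S(S(S(S(add(add(add(SSZ, mul(Z, SSZ)), mul(Z, mul(SSZ, SSZ))), add(add(Z, Z), add(Z, Z)))))))))
  →30  S(S(S(S(S(S(add(add(S(add(SZ, mul(Z, SSZ))), mul(Z, mul(SSZ, SSZ))), add(add(Z, Z), add(Z, Z)))))))))
  →31  S(S(S(S(S(S(add(S(add(add(SZ, mul(Z, SSZ)), mul(Z, mul(SSZ, SSZ)))), add(add(Z, Z), add(Z, Z)))))))))
  →32  S(S(S(S(S(S(S(add(add(add(SZ, mul(Z, SSZ)), mul(Z, mul(SSZ, SSZ))), add(add(Z, Z), add(Z, Z))))))))))
  →33  S(S(S(S(S(S(S(add(add(S(add(Z, mul(Z, SSZ))), mul(Z, mul(SSZ, SSZ))), add(add(Z, Z), add(Z, Z))))))))))
  →34  S(S(S(S(S(S(S(add(S(add(add(Z, mul(Z, SSZ)), mul(Z, mul(SSZ, SSZ)))), add(add(Z, Z), add(Z, Z))))))))))
  →35  S(S(S(S(S(S(S(S(add(add(add(Z, mul(Z, SSZ)), mul(Z, mul(SSZ, SSZ))), add(add(Z, Z), add(Z, Z)))))))))))
  →36  S(S(S(S(S(S(S(S(add(add(mul(Z, SSZ), mul(Z, mul(SSZ, SSZ))), add(add(Z, Z), add(Z, Z)))))))))))
  →37  S(S(S(S(S(S(S(S(add(add(Z, mul(Z, mul(SSZ, SSZ))), add(add(Z, Z), add(Z, Z)))))))))))
  →38  S(S(S(S(S(S(S(S(add(mul(Z, mul(SSZ, SSZ)), add(add(Z, Z), add(Z, Z)))))))))))
  →39  S(S(S(S(S(S(S(S(add(Z, add(add(Z, Z), add(Z, Z)))))))))))
  →40  S(S(S(S(S(S(S(S(add(add(Z, Z), add(Z, Z))))))))))
  →41  S(S(S(S(S(S(S(S(add(Z, add(Z, Z))))))))))
  →42  S(S(S(S(S(S(S(S(add(Z, Z)))))))))
  →43  S^8(Z)

Term B:
  start: mul(add(Z, SSSZ), SZ)
  →1  mul(SSSZ, SZ)
  →2  add(SZ, mul(SSZ, SZ))
  →3  S(add(Z, mul(SSZ, SZ)))
  →4  S(mul(SSZ, SZ))
  →5  S(add(SZ, mul(SZ, SZ)))
  →6  S(S(add(Z, mul(SZ, SZ))))
  →7  S(S(mul(SZ, SZ)))
  →8  S(S(add(SZ, mul(Z, SZ))))
  →9  S(S(S(add(Z, mul(Z, SZ)))))
  →10  S(S(S(mul(Z, SZ))))
  →11  SSSZ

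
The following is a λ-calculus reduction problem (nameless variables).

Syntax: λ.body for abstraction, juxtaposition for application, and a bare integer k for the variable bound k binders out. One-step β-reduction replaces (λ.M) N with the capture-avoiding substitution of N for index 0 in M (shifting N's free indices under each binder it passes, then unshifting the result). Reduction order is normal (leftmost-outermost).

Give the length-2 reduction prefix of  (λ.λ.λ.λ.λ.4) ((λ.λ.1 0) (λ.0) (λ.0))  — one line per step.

  start: (λ.λ.λ.λ.λ.4) ((λ.λ.1 0) (λ.0) (λ.0))
  [1] λ.λ.λ.λ.(λ.λ.1 0) (λ.0) (λ.0)
  [2] λ.λ.λ.λ.(λ.(λ.0) 0) (λ.0)

Answer: after 2 steps: λ.λ.λ.λ.(λ.(λ.0) 0) (λ.0)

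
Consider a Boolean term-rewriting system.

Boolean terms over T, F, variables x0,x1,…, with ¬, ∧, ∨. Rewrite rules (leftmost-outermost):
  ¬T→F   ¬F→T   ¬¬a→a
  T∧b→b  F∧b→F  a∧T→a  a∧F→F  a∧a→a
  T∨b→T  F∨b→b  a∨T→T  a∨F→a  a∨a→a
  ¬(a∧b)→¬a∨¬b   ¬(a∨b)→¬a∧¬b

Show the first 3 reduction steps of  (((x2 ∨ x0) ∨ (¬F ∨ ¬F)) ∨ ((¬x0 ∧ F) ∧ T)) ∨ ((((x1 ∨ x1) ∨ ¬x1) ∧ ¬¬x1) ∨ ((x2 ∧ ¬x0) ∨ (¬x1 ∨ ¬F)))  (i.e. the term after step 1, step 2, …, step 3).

Answer: after 3 steps: (T ∨ ((¬x0 ∧ F) ∧ T)) ∨ ((((x1 ∨ x1) ∨ ¬x1) ∧ ¬¬x1) ∨ ((x2 ∧ ¬x0) ∨ (¬x1 ∨ ¬F)))

Working:
  start: (((x2 ∨ x0) ∨ (¬F ∨ ¬F)) ∨ ((¬x0 ∧ F) ∧ T)) ∨ ((((x1 ∨ x1) ∨ ¬x1) ∧ ¬¬x1) ∨ ((x2 ∧ ¬x0) ∨ (¬x1 ∨ ¬F)))
  [1] (((x2 ∨ x0) ∨ ¬F) ∨ ((¬x0 ∧ F) ∧ T)) ∨ ((((x1 ∨ x1) ∨ ¬x1) ∧ ¬¬x1) ∨ ((x2 ∧ ¬x0) ∨ (¬x1 ∨ ¬F)))
  [2] (((x2 ∨ x0) ∨ T) ∨ ((¬x0 ∧ F) ∧ T)) ∨ ((((x1 ∨ x1) ∨ ¬x1) ∧ ¬¬x1) ∨ ((x2 ∧ ¬x0) ∨ (¬x1 ∨ ¬F)))
  [3] (T ∨ ((¬x0 ∧ F) ∧ T)) ∨ ((((x1 ∨ x1) ∨ ¬x1) ∧ ¬¬x1) ∨ ((x2 ∧ ¬x0) ∨ (¬x1 ∨ ¬F)))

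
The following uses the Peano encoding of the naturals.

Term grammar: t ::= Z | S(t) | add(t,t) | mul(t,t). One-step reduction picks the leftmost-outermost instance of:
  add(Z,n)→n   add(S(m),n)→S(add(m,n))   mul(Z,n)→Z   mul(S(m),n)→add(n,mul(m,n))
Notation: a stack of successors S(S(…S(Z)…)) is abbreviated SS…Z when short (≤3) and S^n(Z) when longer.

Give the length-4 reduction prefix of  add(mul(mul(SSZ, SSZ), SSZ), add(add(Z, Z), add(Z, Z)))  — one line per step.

  start: add(mul(mul(SSZ, SSZ), SSZ), add(add(Z, Z), add(Z, Z)))
  [1] add(mul(add(SSZ, mul(SZ, SSZ)), SSZ), add(add(Z, Z), add(Z, Z)))
  [2] add(mul(S(add(SZ, mul(SZ, SSZ))), SSZ), add(add(Z, Z), add(Z, Z)))
  [3] add(add(SSZ, mul(add(SZ, mul(SZ, SSZ)), SSZ)), add(add(Z, Z), add(Z, Z)))
  [4] add(S(add(SZ, mul(add(SZ, mul(SZ, SSZ)), SSZ))), add(add(Z, Z), add(Z, Z)))

Answer: after 4 steps: add(S(add(SZ, mul(add(SZ, mul(SZ, SSZ)), SSZ))), add(add(Z, Z), add(Z, Z)))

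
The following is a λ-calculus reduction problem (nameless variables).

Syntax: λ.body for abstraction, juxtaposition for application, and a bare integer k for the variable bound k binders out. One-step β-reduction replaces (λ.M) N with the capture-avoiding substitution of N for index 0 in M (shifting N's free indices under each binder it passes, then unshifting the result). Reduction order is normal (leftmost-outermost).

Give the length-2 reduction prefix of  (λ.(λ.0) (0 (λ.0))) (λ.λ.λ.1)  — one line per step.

Answer: after 2 steps: (λ.λ.λ.1) (λ.0)

Reduction:
  start: (λ.(λ.0) (0 (λ.0))) (λ.λ.λ.1)
  step 1: (λ.0) ((λ.λ.λ.1) (λ.0))
  step 2: (λ.λ.λ.1) (λ.0)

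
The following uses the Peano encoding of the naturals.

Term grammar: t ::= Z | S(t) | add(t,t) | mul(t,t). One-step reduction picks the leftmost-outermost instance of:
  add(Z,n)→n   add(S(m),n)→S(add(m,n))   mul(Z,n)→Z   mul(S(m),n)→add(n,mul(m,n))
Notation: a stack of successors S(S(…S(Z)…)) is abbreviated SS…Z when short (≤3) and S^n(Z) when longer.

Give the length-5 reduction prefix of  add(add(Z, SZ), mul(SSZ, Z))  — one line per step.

Answer: after 5 steps: S(mul(SZ, Z))

Derivation:
  start: add(add(Z, SZ), mul(SSZ, Z))
  →1  add(SZ, mul(SSZ, Z))
  →2  S(add(Z, mul(SSZ, Z)))
  →3  S(mul(SSZ, Z))
  →4  S(add(Z, mul(SZ, Z)))
  →5  S(mul(SZ, Z))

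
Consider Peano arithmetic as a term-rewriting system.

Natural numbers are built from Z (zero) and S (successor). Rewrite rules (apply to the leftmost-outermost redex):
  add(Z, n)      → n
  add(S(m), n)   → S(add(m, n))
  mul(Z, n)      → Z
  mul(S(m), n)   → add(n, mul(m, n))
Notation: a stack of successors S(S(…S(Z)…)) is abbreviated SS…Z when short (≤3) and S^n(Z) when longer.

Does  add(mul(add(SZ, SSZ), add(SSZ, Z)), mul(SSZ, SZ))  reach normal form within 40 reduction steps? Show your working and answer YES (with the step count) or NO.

Answer: YES — reaches normal form S^8(Z) in 38 ≤ 40 steps

Reduction:
  start: add(mul(add(SZ, SSZ), add(SSZ, Z)), mul(SSZ, SZ))
  step 1: add(mul(S(add(Z, SSZ)), add(SSZ, Z)), mul(SSZ, SZ))
  step 2: add(add(add(SSZ, Z), mul(add(Z, SSZ), add(SSZ, Z))), mul(SSZ, SZ))
  step 3: add(add(S(add(SZ, Z)), mul(add(Z, SSZ), add(SSZ, Z))), mul(SSZ, SZ))
  step 4: add(S(add(add(SZ, Z), mul(add(Z, SSZ), add(SSZ, Z)))), mul(SSZ, SZ))
  step 5: S(add(add(add(SZ, Z), mul(add(Z, SSZ), add(SSZ, Z))), mul(SSZ, SZ)))
  step 6: S(add(add(S(add(Z, Z)), mul(add(Z, SSZ), add(SSZ, Z))), mul(SSZ, SZ)))
  step 7: S(add(S(add(add(Z, Z), mul(add(Z, SSZ), add(SSZ, Z)))), mul(SSZ, SZ)))
  step 8: S(S(add(add(add(Z, Z), mul(add(Z, SSZ), add(SSZ, Z))), mul(SSZ, SZ))))
  step 9: S(S(add(add(Z, mul(add(Z, SSZ), add(SSZ, Z))), mul(SSZ, SZ))))
  step 10: S(S(add(mul(add(Z, SSZ), add(SSZ, Z)), mul(SSZ, SZ))))
  step 11: S(S(add(mul(SSZ, add(SSZ, Z)), mul(SSZ, SZ))))
  step 12: S(S(add(add(add(SSZ, Z), mul(SZ, add(SSZ, Z))), mul(SSZ, SZ))))
  step 13: S(S(add(add(S(add(SZ, Z)), mul(SZ, add(SSZ, Z))), mul(SSZ, SZ))))
  step 14: S(S(add(S(add(add(SZ, Z), mul(SZ, add(SSZ, Z)))), mul(SSZ, SZ))))
  step 15: S(S(S(add(add(add(SZ, Z), mul(SZ, add(SSZ, Z))), mul(SSZ, SZ)))))
  step 16: S(S(S(add(add(S(add(Z, Z)), mul(SZ, add(SSZ, Z))), mul(SSZ, SZ)))))
  step 17: S(S(S(add(S(add(add(Z, Z), mul(SZ, add(SSZ, Z)))), mul(SSZ, SZ)))))
  step 18: S(S(S(S(add(add(add(Z, Z), mul(SZ, add(SSZ, Z))), mul(SSZ, SZ))))))
  step 19: S(S(S(S(add(add(Z, mul(SZ, add(SSZ, Z))), mul(SSZ, SZ))))))
  step 20: S(S(S(S(add(mul(SZ, add(SSZ, Z)), mul(SSZ, SZ))))))
  step 21: S(S(S(S(add(add(add(SSZ, Z), mul(Z, add(SSZ, Z))), mul(SSZ, SZ))))))
  step 22: S(S(S(S(add(add(S(add(SZ, Z)), mul(Z, add(SSZ, Z))), mul(SSZ, SZ))))))
  step 23: S(S(S(S(add(S(add(add(SZ, Z), mul(Z, add(SSZ, Z)))), mul(SSZ, SZ))))))
  step 24: S(S(S(S(S(add(add(add(SZ, Z), mul(Z, add(SSZ, Z))), mul(SSZ, SZ)))))))
  step 25: S(S(S(S(S(add(add(S(add(Z, Z)), mul(Z, add(SSZ, Z))), mul(SSZ, SZ)))))))
  step 26: S(S(S(S(S(add(S(add(add(Z, Z), mul(Z, add(SSZ, Z)))), mul(SSZ, SZ)))))))
  step 27: S(S(S(S(S(S(add(add(add(Z, Z), mul(Z, add(SSZ, Z))), mul(SSZ, SZ))))))))
  step 28: S(S(S(S(S(S(add(add(Z, mul(Z, add(SSZ, Z))), mul(SSZ, SZ))))))))
  step 29: S(S(S(S(S(S(add(mul(Z, add(SSZ, Z)), mul(SSZ, SZ))))))))
  step 30: S(S(S(S(S(S(add(Z, mul(SSZ, SZ))))))))
  step 31: S(S(S(S(S(S(mul(SSZ, SZ)))))))
  step 32: S(S(S(S(S(S(add(SZ, mul(SZ, SZ))))))))
  step 33: S(S(S(S(S(S(S(add(Z, mul(SZ, SZ)))))))))
  step 34: S(S(S(S(S(S(S(mul(SZ, SZ))))))))
  step 35: S(S(S(S(S(S(S(add(SZ, mul(Z, SZ)))))))))
  step 36: S(S(S(S(S(S(S(S(add(Z, mul(Z, SZ))))))))))
  step 37: S(S(S(S(S(S(S(S(mul(Z, SZ)))))))))
  step 38: S^8(Z)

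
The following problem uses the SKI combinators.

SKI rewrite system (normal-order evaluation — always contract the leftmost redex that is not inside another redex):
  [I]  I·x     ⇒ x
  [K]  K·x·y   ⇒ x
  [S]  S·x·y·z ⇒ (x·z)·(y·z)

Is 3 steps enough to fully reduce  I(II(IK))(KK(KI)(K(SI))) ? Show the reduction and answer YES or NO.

Answer: NO — after 3 steps the term is IK(KK(KI)(K(SI))), not yet normal

Derivation:
  start: I(II(IK))(KK(KI)(K(SI)))
  step 1: II(IK)(KK(KI)(K(SI)))
  step 2: I(IK)(KK(KI)(K(SI)))
  step 3: IK(KK(KI)(K(SI)))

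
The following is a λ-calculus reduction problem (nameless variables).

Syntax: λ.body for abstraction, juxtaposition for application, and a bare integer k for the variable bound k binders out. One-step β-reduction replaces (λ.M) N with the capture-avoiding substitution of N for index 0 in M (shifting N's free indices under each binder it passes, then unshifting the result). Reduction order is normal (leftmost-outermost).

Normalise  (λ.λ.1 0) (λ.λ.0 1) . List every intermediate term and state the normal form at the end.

  start: (λ.λ.1 0) (λ.λ.0 1)
  [1] λ.(λ.λ.0 1) 0
  [2] λ.λ.0 1

Answer: normal form = λ.λ.0 1  (in 2 steps)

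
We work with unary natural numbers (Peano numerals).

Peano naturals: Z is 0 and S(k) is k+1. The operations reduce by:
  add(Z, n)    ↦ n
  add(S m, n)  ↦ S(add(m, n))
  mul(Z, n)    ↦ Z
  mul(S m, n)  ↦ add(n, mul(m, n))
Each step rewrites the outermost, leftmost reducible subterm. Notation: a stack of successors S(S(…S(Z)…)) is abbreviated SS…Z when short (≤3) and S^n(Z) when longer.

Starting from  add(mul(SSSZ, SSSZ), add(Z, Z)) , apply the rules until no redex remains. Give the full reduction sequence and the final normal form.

  start: add(mul(SSSZ, SSSZ), add(Z, Z))
  [1] add(add(SSSZ, mul(SSZ, SSSZ)), add(Z, Z))
  [2] add(S(add(SSZ, mul(SSZ, SSSZ))), add(Z, Z))
  [3] S(add(add(SSZ, mul(SSZ, SSSZ)), add(Z, Z)))
  [4] S(add(S(add(SZ, mul(SSZ, SSSZ))), add(Z, Z)))
  [5] S(S(add(add(SZ, mul(SSZ, SSSZ)), add(Z, Z))))
  [6] S(S(add(S(add(Z, mul(SSZ, SSSZ))), add(Z, Z))))
  [7] S(S(S(add(add(Z, mul(SSZ, SSSZ)), add(Z, Z)))))
  [8] S(S(S(add(mul(SSZ, SSSZ), add(Z, Z)))))
  [9] S(S(S(add(add(SSSZ, mul(SZ, SSSZ)), add(Z, Z)))))
  [10] S(S(S(add(S(add(SSZ, mul(SZ, SSSZ))), add(Z, Z)))))
  [11] S(S(S(S(add(add(SSZ, mul(SZ, SSSZ)), add(Z, Z))))))
  [12] S(S(S(S(add(S(add(SZ, mul(SZ, SSSZ))), add(Z, Z))))))
  [13] S(S(S(S(S(add(add(SZ, mul(SZ, SSSZ)), add(Z, Z)))))))
  [14] S(S(S(S(S(add(S(add(Z, mul(SZ, SSSZ))), add(Z, Z)))))))
  [15] S(S(S(S(S(S(add(add(Z, mul(SZ, SSSZ)), add(Z, Z))))))))
  [16] S(S(S(S(S(S(add(mul(SZ, SSSZ), add(Z, Z))))))))
  [17] S(S(S(S(S(S(add(add(SSSZ, mul(Z, SSSZ)), add(Z, Z))))))))
  [18] S(S(S(S(S(S(add(S(add(SSZ, mul(Z, SSSZ))), add(Z, Z))))))))
  [19] S(S(S(S(S(S(S(add(add(SSZ, mul(Z, SSSZ)), add(Z, Z)))))))))
  [20] S(S(S(S(S(S(S(add(S(add(SZ, mul(Z, SSSZ))), add(Z, Z)))))))))
  [21] S(S(S(S(S(S(S(S(add(add(SZ, mul(Z, SSSZ)), add(Z, Z))))))))))
  [22] S(S(S(S(S(S(S(S(add(S(add(Z, mul(Z, SSSZ))), add(Z, Z))))))))))
  [23] S(S(S(S(S(S(S(S(S(add(add(Z, mul(Z, SSSZ)), add(Z, Z)))))))))))
  [24] S(S(S(S(S(S(S(S(S(add(mul(Z, SSSZ), add(Z, Z)))))))))))
  [25] S(S(S(S(S(S(S(S(S(add(Z, add(Z, Z)))))))))))
  [26] S(S(S(S(S(S(S(S(S(add(Z, Z))))))))))
  [27] S^9(Z)

Answer: normal form = S^9(Z)  (in 27 steps)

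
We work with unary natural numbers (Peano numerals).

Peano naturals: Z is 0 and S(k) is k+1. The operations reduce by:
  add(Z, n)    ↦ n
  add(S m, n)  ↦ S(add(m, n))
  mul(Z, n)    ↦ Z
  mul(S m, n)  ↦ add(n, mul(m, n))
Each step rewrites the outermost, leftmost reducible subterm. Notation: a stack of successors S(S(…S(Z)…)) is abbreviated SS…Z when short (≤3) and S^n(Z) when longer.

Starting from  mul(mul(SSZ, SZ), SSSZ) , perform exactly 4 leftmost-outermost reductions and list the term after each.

Answer: after 4 steps: S(add(SSZ, mul(add(Z, mul(SZ, SZ)), SSSZ)))

Working:
  start: mul(mul(SSZ, SZ), SSSZ)
  step 1: mul(add(SZ, mul(SZ, SZ)), SSSZ)
  step 2: mul(S(add(Z, mul(SZ, SZ))), SSSZ)
  step 3: add(SSSZ, mul(add(Z, mul(SZ, SZ)), SSSZ))
  step 4: S(add(SSZ, mul(add(Z, mul(SZ, SZ)), SSSZ)))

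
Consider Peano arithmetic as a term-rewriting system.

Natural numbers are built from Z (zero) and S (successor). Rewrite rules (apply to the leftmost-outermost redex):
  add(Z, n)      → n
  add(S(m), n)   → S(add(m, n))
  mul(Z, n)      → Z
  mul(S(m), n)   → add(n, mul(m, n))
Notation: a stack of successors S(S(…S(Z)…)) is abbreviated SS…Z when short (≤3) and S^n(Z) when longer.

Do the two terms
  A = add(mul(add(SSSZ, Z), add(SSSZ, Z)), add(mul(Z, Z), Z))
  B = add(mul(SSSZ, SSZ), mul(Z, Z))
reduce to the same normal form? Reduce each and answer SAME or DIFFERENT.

Term A:
  start: add(mul(add(SSSZ, Z), add(SSSZ, Z)), add(mul(Z, Z), Z))
  →1  add(mul(S(add(SSZ, Z)), add(SSSZ, Z)), add(mul(Z, Z), Z))
  →2  add(add(add(SSSZ, Z), mul(add(SSZ, Z), add(SSSZ, Z))), add(mul(Z, Z), Z))
  →3  add(add(S(add(SSZ, Z)), mul(add(SSZ, Z), add(SSSZ, Z))), add(mul(Z, Z), Z))
  →4  add(S(add(add(SSZ, Z), mul(add(SSZ, Z), add(SSSZ, Z)))), add(mul(Z, Z), Z))
  →5  S(add(add(add(SSZ, Z), mul(add(SSZ, Z), add(SSSZ, Z))), add(mul(Z, Z), Z)))
  →6  S(add(add(S(add(SZ, Z)), mul(add(SSZ, Z), add(SSSZ, Z))), add(mul(Z, Z), Z)))
  →7  S(add(S(add(add(SZ, Z), mul(add(SSZ, Z), add(SSSZ, Z)))), add(mul(Z, Z), Z)))
  →8  S(S(add(add(add(SZ, Z), mul(add(SSZ, Z), add(SSSZ, Z))), add(mul(Z, Z), Z))))
  →9  S(S(add(add(S(add(Z, Z)), mul(add(SSZ, Z), add(SSSZ, Z))), add(mul(Z, Z), Z))))
  →10  S(S(add(S(add(add(Z, Z), mul(add(SSZ, Z), add(SSSZ, Z)))), add(mul(Z, Z), Z))))
  →11  S(S(S(add(add(add(Z, Z), mul(add(SSZ, Z), add(SSSZ, Z))), add(mul(Z, Z), Z)))))
  →12  S(S(S(add(add(Z, mul(add(SSZ, Z), add(SSSZ, Z))), add(mul(Z, Z), Z)))))
  →13  S(S(S(add(mul(add(SSZ, Z), add(SSSZ, Z)), add(mul(Z, Z), Z)))))
  →14  S(S(S(add(mul(S(add(SZ, Z)), add(SSSZ, Z)), add(mul(Z, Z), Z)))))
  →15  S(S(S(add(add(add(SSSZ, Z), mul(add(SZ, Z), add(SSSZ, Z))), add(mul(Z, Z), Z)))))
  →16  S(S(S(add(add(S(add(SSZ, Z)), mul(add(SZ, Z), add(SSSZ, Z))), add(mul(Z, Z), Z)))))
  →17  S(S(S(add(S(add(add(SSZ, Z), mul(add(SZ, Z), add(SSSZ, Z)))), add(mul(Z, Z), Z)))))
  →18  S(S(S(S(add(add(add(SSZ, Z), mul(add(SZ, Z), add(SSSZ, Z))), add(mul(Z, Z), Z))))))
  →19  S(S(S(S(add(add(S(add(SZ, Z)), mul(add(SZ, Z), add(SSSZ, Z))), add(mul(Z, Z), Z))))))
  →20  S(S(S(S(add(S(add(add(SZ, Z), mul(add(SZ, Z), add(SSSZ, Z)))), add(mul(Z, Z), Z))))))
  →21  S(S(S(S(S(add(add(add(SZ, Z), mul(add(SZ, Z), add(SSSZ, Z))), add(mul(Z, Z), Z)))))))
  →22  S(S(S(S(S(add(add(S(add(Z, Z)), mul(add(SZ, Z), add(SSSZ, Z))), add(mul(Z, Z), Z)))))))
  →23  S(S(S(S(S(add(S(add(add(Z, Z), mul(add(SZ, Z), add(SSSZ, Z)))), add(mul(Z, Z), Z)))))))
  →24  S(S(S(S(S(S(add(add(add(Z, Z), mul(add(SZ, Z), add(SSSZ, Z))), add(mul(Z, Z), Z))))))))
  →25  S(S(S(S(S(S(add(add(Z, mul(add(SZ, Z), add(SSSZ, Z))), add(mul(Z, Z), Z))))))))
  →26  S(S(S(S(S(S(add(mul(add(SZ, Z), add(SSSZ, Z)), add(mul(Z, Z), Z))))))))
  →27  S(S(S(S(S(S(add(mul(S(add(Z, Z)), add(SSSZ, Z)), add(mul(Z, Z), Z))))))))
  →28  S(S(S(S(S(S(add(add(add(SSSZ, Z), mul(add(Z, Z), add(SSSZ, Z))), add(mul(Z, Z), Z))))))))
  →29  S(S(S(S(S(S(add(add(S(add(SSZ, Z)), mul(add(Z, Z), add(SSSZ, Z))), add(mul(Z, Z), Z))))))))
  →30  S(S(S(S(S(S(add(S(add(add(SSZ, Z), mul(add(Z, Z), add(SSSZ, Z)))), add(mul(Z, Z), Z))))))))
  →31  S(S(S(S(S(S(S(add(add(add(SSZ, Z), mul(add(Z, Z), add(SSSZ, Z))), add(mul(Z, Z), Z)))))))))
  →32  S(S(S(S(S(S(S(add(add(S(add(SZ, Z)), mul(add(Z, Z), add(SSSZ, Z))), add(mul(Z, Z), Z)))))))))
  →33  S(S(S(S(S(S(S(add(S(add(add(SZ, Z), mul(add(Z, Z), add(SSSZ, Z)))), add(mul(Z, Z), Z)))))))))
  →34  S(S(S(S(S(S(S(S(add(add(add(SZ, Z), mul(add(Z, Z), add(SSSZ, Z))), add(mul(Z, Z), Z))))))))))
  →35  S(S(S(S(S(S(S(S(add(add(S(add(Z, Z)), mul(add(Z, Z), add(SSSZ, Z))), add(mul(Z, Z), Z))))))))))
  →36  S(S(S(S(S(S(S(S(add(S(add(add(Z, Z), mul(add(Z, Z), add(SSSZ, Z)))), add(mul(Z, Z), Z))))))))))
  →37  S(S(S(S(S(S(S(S(S(add(add(add(Z, Z), mul(add(Z, Z), add(SSSZ, Z))), add(mul(Z, Z), Z)))))))))))
  →38  S(S(S(S(S(S(S(S(S(add(add(Z, mul(add(Z, Z), add(SSSZ, Z))), add(mul(Z, Z), Z)))))))))))
  →39  S(S(S(S(S(S(S(S(S(add(mul(add(Z, Z), add(SSSZ, Z)), add(mul(Z, Z), Z)))))))))))
  →40  S(S(S(S(S(S(S(S(S(add(mul(Z, add(SSSZ, Z)), add(mul(Z, Z), Z)))))))))))
  →41  S(S(S(S(S(S(S(S(S(add(Z, add(mul(Z, Z), Z)))))))))))
  →42  S(S(S(S(S(S(S(S(S(add(mul(Z, Z), Z))))))))))
  →43  S(S(S(S(S(S(S(S(S(add(Z, Z))))))))))
  →44  S^9(Z)

Term B:
  start: add(mul(SSSZ, SSZ), mul(Z, Z))
  →1  add(add(SSZ, mul(SSZ, SSZ)), mul(Z, Z))
  →2  add(S(add(SZ, mul(SSZ, SSZ))), mul(Z, Z))
  →3  S(add(add(SZ, mul(SSZ, SSZ)), mul(Z, Z)))
  →4  S(add(S(add(Z, mul(SSZ, SSZ))), mul(Z, Z)))
  →5  S(S(add(add(Z, mul(SSZ, SSZ)), mul(Z, Z))))
  →6  S(S(add(mul(SSZ, SSZ), mul(Z, Z))))
  →7  S(S(add(add(SSZ, mul(SZ, SSZ)), mul(Z, Z))))
  →8  S(S(add(S(add(SZ, mul(SZ, SSZ))), mul(Z, Z))))
  →9  S(S(S(add(add(SZ, mul(SZ, SSZ)), mul(Z, Z)))))
  →10  S(S(S(add(S(add(Z, mul(SZ, SSZ))), mul(Z, Z)))))
  →11  S(S(S(S(add(add(Z, mul(SZ, SSZ)), mul(Z, Z))))))
  →12  S(S(S(S(add(mul(SZ, SSZ), mul(Z, Z))))))
  →13  S(S(S(S(add(add(SSZ, mul(Z, SSZ)), mul(Z, Z))))))
  →14  S(S(S(S(add(S(add(SZ, mul(Z, SSZ))), mul(Z, Z))))))
  →15  S(S(S(S(S(add(add(SZ, mul(Z, SSZ)), mul(Z, Z)))))))
  →16  S(S(S(S(S(add(S(add(Z, mul(Z, SSZ))), mul(Z, Z)))))))
  →17  S(S(S(S(S(S(add(add(Z, mul(Z, SSZ)), mul(Z, Z))))))))
  →18  S(S(S(S(S(S(add(mul(Z, SSZ), mul(Z, Z))))))))
  →19  S(S(S(S(S(S(add(Z, mul(Z, Z))))))))
  →20  S(S(S(S(S(S(mul(Z, Z)))))))
  →21  S^6(Z)

Answer: DIFFERENT — A ⇓ S^9(Z), B ⇓ S^6(Z)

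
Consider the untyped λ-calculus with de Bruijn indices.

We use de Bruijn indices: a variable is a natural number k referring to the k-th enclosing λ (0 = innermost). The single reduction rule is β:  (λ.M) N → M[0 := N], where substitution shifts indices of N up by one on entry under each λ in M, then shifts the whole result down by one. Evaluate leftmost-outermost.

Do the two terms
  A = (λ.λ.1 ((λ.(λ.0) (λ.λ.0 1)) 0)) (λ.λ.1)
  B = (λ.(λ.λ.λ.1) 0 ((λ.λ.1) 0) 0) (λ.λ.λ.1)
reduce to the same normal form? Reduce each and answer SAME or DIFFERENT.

Term A:
  start: (λ.λ.1 ((λ.(λ.0) (λ.λ.0 1)) 0)) (λ.λ.1)
  [1] λ.(λ.λ.1) ((λ.(λ.0) (λ.λ.0 1)) 0)
  [2] λ.λ.(λ.(λ.0) (λ.λ.0 1)) 1
  [3] λ.λ.(λ.0) (λ.λ.0 1)
  [4] λ.λ.λ.λ.0 1

Term B:
  start: (λ.(λ.λ.λ.1) 0 ((λ.λ.1) 0) 0) (λ.λ.λ.1)
  [1] (λ.λ.λ.1) (λ.λ.λ.1) ((λ.λ.1) (λ.λ.λ.1)) (λ.λ.λ.1)
  [2] (λ.λ.1) ((λ.λ.1) (λ.λ.λ.1)) (λ.λ.λ.1)
  [3] (λ.(λ.λ.1) (λ.λ.λ.1)) (λ.λ.λ.1)
  [4] (λ.λ.1) (λ.λ.λ.1)
  [5] λ.λ.λ.λ.1

Answer: DIFFERENT — A ⇓ λ.λ.λ.λ.0 1, B ⇓ λ.λ.λ.λ.1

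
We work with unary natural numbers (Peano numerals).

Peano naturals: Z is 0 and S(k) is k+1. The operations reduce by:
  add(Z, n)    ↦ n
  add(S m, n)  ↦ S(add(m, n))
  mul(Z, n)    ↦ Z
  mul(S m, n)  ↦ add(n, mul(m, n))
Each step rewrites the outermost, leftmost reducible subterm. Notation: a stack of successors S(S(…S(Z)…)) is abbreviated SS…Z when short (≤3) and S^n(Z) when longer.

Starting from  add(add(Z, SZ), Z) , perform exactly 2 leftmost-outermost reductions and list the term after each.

Answer: after 2 steps: S(add(Z, Z))

Reduction:
  start: add(add(Z, SZ), Z)
  →1  add(SZ, Z)
  →2  S(add(Z, Z))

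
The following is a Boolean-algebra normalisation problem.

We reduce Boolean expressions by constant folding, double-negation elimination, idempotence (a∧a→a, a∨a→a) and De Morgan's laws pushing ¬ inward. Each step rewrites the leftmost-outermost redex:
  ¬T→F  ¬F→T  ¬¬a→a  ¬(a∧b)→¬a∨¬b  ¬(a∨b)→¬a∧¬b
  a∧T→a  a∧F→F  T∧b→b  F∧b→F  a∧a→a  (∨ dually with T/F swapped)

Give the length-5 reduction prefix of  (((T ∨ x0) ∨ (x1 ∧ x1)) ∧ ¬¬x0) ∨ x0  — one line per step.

  start: (((T ∨ x0) ∨ (x1 ∧ x1)) ∧ ¬¬x0) ∨ x0
  step 1: ((T ∨ (x1 ∧ x1)) ∧ ¬¬x0) ∨ x0
  step 2: (T ∧ ¬¬x0) ∨ x0
  step 3: ¬¬x0 ∨ x0
  step 4: x0 ∨ x0
  step 5: x0

Answer: after 5 steps: x0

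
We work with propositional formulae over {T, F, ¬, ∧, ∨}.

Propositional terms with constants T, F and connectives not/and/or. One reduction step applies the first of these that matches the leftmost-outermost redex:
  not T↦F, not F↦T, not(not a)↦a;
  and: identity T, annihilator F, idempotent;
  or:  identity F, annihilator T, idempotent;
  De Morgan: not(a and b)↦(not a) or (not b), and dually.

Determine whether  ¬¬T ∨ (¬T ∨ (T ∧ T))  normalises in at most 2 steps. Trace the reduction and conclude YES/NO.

  start: ¬¬T ∨ (¬T ∨ (T ∧ T))
  step 1: T ∨ (¬T ∨ (T ∧ T))
  step 2: T

Answer: YES — reaches normal form T in 2 ≤ 2 steps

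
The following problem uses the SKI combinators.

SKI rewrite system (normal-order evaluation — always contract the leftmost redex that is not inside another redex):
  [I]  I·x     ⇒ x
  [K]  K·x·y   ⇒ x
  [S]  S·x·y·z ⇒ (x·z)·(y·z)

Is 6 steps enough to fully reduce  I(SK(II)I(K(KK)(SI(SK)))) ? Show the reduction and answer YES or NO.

  start: I(SK(II)I(K(KK)(SI(SK))))
  [1] SK(II)I(K(KK)(SI(SK)))
  [2] KI(III)(K(KK)(SI(SK)))
  [3] I(K(KK)(SI(SK)))
  [4] K(KK)(SI(SK))
  [5] KK

Answer: YES — reaches normal form KK in 5 ≤ 6 steps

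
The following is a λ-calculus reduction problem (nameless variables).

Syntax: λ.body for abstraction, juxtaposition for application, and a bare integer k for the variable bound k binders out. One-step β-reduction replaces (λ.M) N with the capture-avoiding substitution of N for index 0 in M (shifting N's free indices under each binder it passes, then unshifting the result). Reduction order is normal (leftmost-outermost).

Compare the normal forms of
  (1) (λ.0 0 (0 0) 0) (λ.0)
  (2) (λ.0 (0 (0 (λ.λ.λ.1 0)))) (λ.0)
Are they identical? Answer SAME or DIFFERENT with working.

Term A:
  start: (λ.0 0 (0 0) 0) (λ.0)
  →1  (λ.0) (λ.0) ((λ.0) (λ.0)) (λ.0)
  →2  (λ.0) ((λ.0) (λ.0)) (λ.0)
  →3  (λ.0) (λ.0) (λ.0)
  →4  (λ.0) (λ.0)
  →5  λ.0

Term B:
  start: (λ.0 (0 (0 (λ.λ.λ.1 0)))) (λ.0)
  →1  (λ.0) ((λ.0) ((λ.0) (λ.λ.λ.1 0)))
  →2  (λ.0) ((λ.0) (λ.λ.λ.1 0))
  →3  (λ.0) (λ.λ.λ.1 0)
  →4  λ.λ.λ.1 0

Answer: DIFFERENT — A ⇓ λ.0, B ⇓ λ.λ.λ.1 0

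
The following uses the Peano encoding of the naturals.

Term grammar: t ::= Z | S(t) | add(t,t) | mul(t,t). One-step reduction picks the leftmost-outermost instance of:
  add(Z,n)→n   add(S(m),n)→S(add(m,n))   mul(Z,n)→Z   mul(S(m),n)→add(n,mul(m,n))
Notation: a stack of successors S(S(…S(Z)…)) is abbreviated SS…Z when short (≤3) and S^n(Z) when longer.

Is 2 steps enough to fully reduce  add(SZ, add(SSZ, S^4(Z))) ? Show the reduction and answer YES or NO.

  start: add(SZ, add(SSZ, S^4(Z)))
  step 1: S(add(Z, add(SSZ, S^4(Z))))
  step 2: S(add(SSZ, S^4(Z)))

Answer: NO — after 2 steps the term is S(add(SSZ, S^4(Z))), not yet normal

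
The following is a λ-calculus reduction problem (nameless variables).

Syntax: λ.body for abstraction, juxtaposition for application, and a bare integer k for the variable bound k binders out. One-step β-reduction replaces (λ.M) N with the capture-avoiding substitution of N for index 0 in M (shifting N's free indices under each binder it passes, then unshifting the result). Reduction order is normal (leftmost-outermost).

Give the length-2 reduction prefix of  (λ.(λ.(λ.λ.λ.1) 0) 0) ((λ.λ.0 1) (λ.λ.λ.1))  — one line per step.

  start: (λ.(λ.(λ.λ.λ.1) 0) 0) ((λ.λ.0 1) (λ.λ.λ.1))
  step 1: (λ.(λ.λ.λ.1) 0) ((λ.λ.0 1) (λ.λ.λ.1))
  step 2: (λ.λ.λ.1) ((λ.λ.0 1) (λ.λ.λ.1))

Answer: after 2 steps: (λ.λ.λ.1) ((λ.λ.0 1) (λ.λ.λ.1))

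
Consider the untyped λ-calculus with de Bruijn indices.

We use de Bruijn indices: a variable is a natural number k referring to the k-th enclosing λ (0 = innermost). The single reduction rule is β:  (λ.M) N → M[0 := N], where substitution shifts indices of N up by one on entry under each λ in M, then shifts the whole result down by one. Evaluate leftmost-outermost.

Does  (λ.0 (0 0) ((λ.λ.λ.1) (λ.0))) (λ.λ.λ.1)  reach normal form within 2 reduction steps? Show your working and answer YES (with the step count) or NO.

Answer: NO — after 2 steps the term is (λ.λ.1) ((λ.λ.λ.1) (λ.0)), not yet normal

Working:
  start: (λ.0 (0 0) ((λ.λ.λ.1) (λ.0))) (λ.λ.λ.1)
  →1  (λ.λ.λ.1) ((λ.λ.λ.1) (λ.λ.λ.1)) ((λ.λ.λ.1) (λ.0))
  →2  (λ.λ.1) ((λ.λ.λ.1) (λ.0))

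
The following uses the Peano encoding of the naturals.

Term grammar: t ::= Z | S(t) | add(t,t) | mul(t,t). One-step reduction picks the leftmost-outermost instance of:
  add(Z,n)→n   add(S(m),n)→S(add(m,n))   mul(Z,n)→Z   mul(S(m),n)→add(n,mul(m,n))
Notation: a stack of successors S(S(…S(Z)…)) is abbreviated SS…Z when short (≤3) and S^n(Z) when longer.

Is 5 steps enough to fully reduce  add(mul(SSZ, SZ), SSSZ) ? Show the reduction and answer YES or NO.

Answer: NO — after 5 steps the term is S(add(add(SZ, mul(Z, SZ)), SSSZ)), not yet normal

Working:
  start: add(mul(SSZ, SZ), SSSZ)
  →1  add(add(SZ, mul(SZ, SZ)), SSSZ)
  →2  add(S(add(Z, mul(SZ, SZ))), SSSZ)
  →3  S(add(add(Z, mul(SZ, SZ)), SSSZ))
  →4  S(add(mul(SZ, SZ), SSSZ))
  →5  S(add(add(SZ, mul(Z, SZ)), SSSZ))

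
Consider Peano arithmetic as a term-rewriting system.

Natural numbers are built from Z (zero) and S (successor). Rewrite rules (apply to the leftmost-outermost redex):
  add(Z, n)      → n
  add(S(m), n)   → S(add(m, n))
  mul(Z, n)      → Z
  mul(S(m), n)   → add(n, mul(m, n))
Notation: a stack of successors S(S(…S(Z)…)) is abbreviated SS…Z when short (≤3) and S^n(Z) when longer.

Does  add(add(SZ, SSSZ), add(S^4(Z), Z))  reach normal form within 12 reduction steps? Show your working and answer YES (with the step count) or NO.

Answer: YES — reaches normal form S^8(Z) in 12 ≤ 12 steps

Reduction:
  start: add(add(SZ, SSSZ), add(S^4(Z), Z))
  step 1: add(S(add(Z, SSSZ)), add(S^4(Z), Z))
  step 2: S(add(add(Z, SSSZ), add(S^4(Z), Z)))
  step 3: S(add(SSSZ, add(S^4(Z), Z)))
  step 4: S(S(add(SSZ, add(S^4(Z), Z))))
  step 5: S(S(S(add(SZ, add(S^4(Z), Z)))))
  step 6: S(S(S(S(add(Z, add(S^4(Z), Z))))))
  step 7: S(S(S(S(add(S^4(Z), Z)))))
  step 8: S(S(S(S(S(add(SSSZ, Z))))))
  step 9: S(S(S(S(S(S(add(SSZ, Z)))))))
  step 10: S(S(S(S(S(S(S(add(SZ, Z))))))))
  step 11: S(S(S(S(S(S(S(S(add(Z, Z)))))))))
  step 12: S^8(Z)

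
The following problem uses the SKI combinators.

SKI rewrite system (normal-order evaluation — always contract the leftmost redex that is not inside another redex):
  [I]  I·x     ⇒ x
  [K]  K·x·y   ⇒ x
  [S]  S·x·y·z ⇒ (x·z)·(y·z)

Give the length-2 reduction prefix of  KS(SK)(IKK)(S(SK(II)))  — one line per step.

Answer: after 2 steps: S(KK)(S(SK(II)))

Derivation:
  start: KS(SK)(IKK)(S(SK(II)))
  →1  S(IKK)(S(SK(II)))
  →2  S(KK)(S(SK(II)))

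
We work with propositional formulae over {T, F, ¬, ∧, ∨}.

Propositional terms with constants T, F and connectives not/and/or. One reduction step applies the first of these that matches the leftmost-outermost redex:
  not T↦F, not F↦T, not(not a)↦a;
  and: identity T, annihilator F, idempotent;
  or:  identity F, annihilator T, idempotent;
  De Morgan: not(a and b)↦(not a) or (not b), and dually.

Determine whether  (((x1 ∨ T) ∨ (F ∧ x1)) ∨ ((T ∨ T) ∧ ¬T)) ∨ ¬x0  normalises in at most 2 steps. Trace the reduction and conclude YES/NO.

Answer: NO — after 2 steps the term is (T ∨ ((T ∨ T) ∧ ¬T)) ∨ ¬x0, not yet normal

Reduction:
  start: (((x1 ∨ T) ∨ (F ∧ x1)) ∨ ((T ∨ T) ∧ ¬T)) ∨ ¬x0
  step 1: ((T ∨ (F ∧ x1)) ∨ ((T ∨ T) ∧ ¬T)) ∨ ¬x0
  step 2: (T ∨ ((T ∨ T) ∧ ¬T)) ∨ ¬x0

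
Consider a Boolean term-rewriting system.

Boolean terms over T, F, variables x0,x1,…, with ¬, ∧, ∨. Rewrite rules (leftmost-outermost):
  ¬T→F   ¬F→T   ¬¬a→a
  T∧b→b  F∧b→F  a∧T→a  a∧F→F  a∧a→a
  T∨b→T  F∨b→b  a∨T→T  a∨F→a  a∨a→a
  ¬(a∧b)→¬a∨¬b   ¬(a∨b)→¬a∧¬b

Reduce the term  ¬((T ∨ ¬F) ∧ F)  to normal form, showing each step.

  start: ¬((T ∨ ¬F) ∧ F)
  step 1: ¬(T ∨ ¬F) ∨ ¬F
  step 2: (¬T ∧ ¬¬F) ∨ ¬F
  step 3: (F ∧ ¬¬F) ∨ ¬F
  step 4: F ∨ ¬F
  step 5: ¬F
  step 6: T

Answer: normal form = T  (in 6 steps)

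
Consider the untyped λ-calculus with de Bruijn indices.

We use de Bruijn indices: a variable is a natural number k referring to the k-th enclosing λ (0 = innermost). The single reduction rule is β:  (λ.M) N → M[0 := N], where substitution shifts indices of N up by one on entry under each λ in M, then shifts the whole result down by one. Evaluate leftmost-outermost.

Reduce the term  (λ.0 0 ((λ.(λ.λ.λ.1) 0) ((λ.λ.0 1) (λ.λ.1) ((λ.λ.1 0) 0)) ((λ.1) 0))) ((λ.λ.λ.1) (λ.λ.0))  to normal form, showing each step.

Answer: normal form = λ.λ.1  (in 5 steps)

Reduction:
  start: (λ.0 0 ((λ.(λ.λ.λ.1) 0) ((λ.λ.0 1) (λ.λ.1) ((λ.λ.1 0) 0)) ((λ.1) 0))) ((λ.λ.λ.1) (λ.λ.0))
  [1] (λ.λ.λ.1) (λ.λ.0) ((λ.λ.λ.1) (λ.λ.0)) ((λ.(λ.λ.λ.1) 0) ((λ.λ.0 1) (λ.λ.1) ((λ.λ.1 0) ((λ.λ.λ.1) (λ.λ.0)))) ((λ.(λ.λ.λ.1) (λ.λ.0)) ((λ.λ.λ.1) (λ.λ.0))))
  [2] (λ.λ.1) ((λ.λ.λ.1) (λ.λ.0)) ((λ.(λ.λ.λ.1) 0) ((λ.λ.0 1) (λ.λ.1) ((λ.λ.1 0) ((λ.λ.λ.1) (λ.λ.0)))) ((λ.(λ.λ.λ.1) (λ.λ.0)) ((λ.λ.λ.1) (λ.λ.0))))
  [3] (λ.(λ.λ.λ.1) (λ.λ.0)) ((λ.(λ.λ.λ.1) 0) ((λ.λ.0 1) (λ.λ.1) ((λ.λ.1 0) ((λ.λ.λ.1) (λ.λ.0)))) ((λ.(λ.λ.λ.1) (λ.λ.0)) ((λ.λ.λ.1) (λ.λ.0))))
  [4] (λ.λ.λ.1) (λ.λ.0)
  [5] λ.λ.1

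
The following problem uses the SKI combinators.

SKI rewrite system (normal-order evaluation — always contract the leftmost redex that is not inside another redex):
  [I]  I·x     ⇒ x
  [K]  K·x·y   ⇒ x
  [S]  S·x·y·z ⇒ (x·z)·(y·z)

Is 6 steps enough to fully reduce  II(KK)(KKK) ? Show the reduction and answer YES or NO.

  start: II(KK)(KKK)
  →1  I(KK)(KKK)
  →2  KK(KKK)
  →3  K

Answer: YES — reaches normal form K in 3 ≤ 6 steps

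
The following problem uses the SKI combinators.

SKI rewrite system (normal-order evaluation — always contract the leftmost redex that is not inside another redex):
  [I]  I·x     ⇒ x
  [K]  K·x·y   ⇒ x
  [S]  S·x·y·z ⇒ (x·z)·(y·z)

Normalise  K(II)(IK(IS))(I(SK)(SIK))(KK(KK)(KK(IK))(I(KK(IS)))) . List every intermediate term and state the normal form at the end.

Answer: normal form = K  (in 9 steps)

Derivation:
  start: K(II)(IK(IS))(I(SK)(SIK))(KK(KK)(KK(IK))(I(KK(IS))))
  step 1: II(I(SK)(SIK))(KK(KK)(KK(IK))(I(KK(IS))))
  step 2: I(I(SK)(SIK))(KK(KK)(KK(IK))(I(KK(IS))))
  step 3: I(SK)(SIK)(KK(KK)(KK(IK))(I(KK(IS))))
  step 4: SK(SIK)(KK(KK)(KK(IK))(I(KK(IS))))
  step 5: K(KK(KK)(KK(IK))(I(KK(IS))))(SIK(KK(KK)(KK(IK))(I(KK(IS)))))
  step 6: KK(KK)(KK(IK))(I(KK(IS)))
  step 7: K(KK(IK))(I(KK(IS)))
  step 8: KK(IK)
  step 9: K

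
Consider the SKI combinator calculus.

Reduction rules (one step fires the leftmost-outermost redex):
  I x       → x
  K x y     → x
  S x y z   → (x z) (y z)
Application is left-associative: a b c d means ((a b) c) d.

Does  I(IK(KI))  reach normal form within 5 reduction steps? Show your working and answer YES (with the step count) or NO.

Answer: YES — reaches normal form K(KI) in 2 ≤ 5 steps

Reduction:
  start: I(IK(KI))
  step 1: IK(KI)
  step 2: K(KI)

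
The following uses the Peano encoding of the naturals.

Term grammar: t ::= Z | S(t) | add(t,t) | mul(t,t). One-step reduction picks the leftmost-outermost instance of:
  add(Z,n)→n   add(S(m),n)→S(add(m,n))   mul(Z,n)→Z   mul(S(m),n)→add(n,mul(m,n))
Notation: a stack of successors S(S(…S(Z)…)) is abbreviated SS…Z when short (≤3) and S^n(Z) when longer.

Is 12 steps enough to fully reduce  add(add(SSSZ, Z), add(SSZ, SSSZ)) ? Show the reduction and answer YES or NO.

Answer: YES — reaches normal form S^8(Z) in 11 ≤ 12 steps

Derivation:
  start: add(add(SSSZ, Z), add(SSZ, SSSZ))
  →1  add(S(add(SSZ, Z)), add(SSZ, SSSZ))
  →2  S(add(add(SSZ, Z), add(SSZ, SSSZ)))
  →3  S(add(S(add(SZ, Z)), add(SSZ, SSSZ)))
  →4  S(S(add(add(SZ, Z), add(SSZ, SSSZ))))
  →5  S(S(add(S(add(Z, Z)), add(SSZ, SSSZ))))
  →6  S(S(S(add(add(Z, Z), add(SSZ, SSSZ)))))
  →7  S(S(S(add(Z, add(SSZ, SSSZ)))))
  →8  S(S(S(add(SSZ, SSSZ))))
  →9  S(S(S(S(add(SZ, SSSZ)))))
  →10  S(S(S(S(S(add(Z, SSSZ))))))
  →11  S^8(Z)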